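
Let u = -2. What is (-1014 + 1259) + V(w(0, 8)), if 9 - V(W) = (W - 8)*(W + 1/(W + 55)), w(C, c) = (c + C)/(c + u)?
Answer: 400034/1521 ≈ 263.01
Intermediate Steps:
w(C, c) = (C + c)/(-2 + c) (w(C, c) = (c + C)/(c - 2) = (C + c)/(-2 + c))
V(W) = 9 - (-8 + W)*(W + 1/(55 + W)) (V(W) = 9 - (W - 8)*(W + 1/(W + 55)) = 9 - (-8 + W)*(W + 1/(55 + W)))
(-1014 + 1259) + V(w(0, 8)) = (-1014 + 1259) + (503 - ((0 + 8)/(-2 + 8))³ - 47*(0 + 8)²/(-2 + 8)² + 448*((0 + 8)/(-2 + 8)))/(55 + (0 + 8)/(-2 + 8)) = 245 + (503 - (8/6)³ - 47*(8/6)² + 448*(8/6))/(55 + 8/6) = 245 + (503 - ((⅙)*8)³ - 47*((⅙)*8)² + 448*((⅙)*8))/(55 + (⅙)*8) = 245 + (503 - (4/3)³ - 47*(4/3)² + 448*(4/3))/(55 + 4/3) = 245 + (503 - 1*64/27 - 47*16/9 + 1792/3)/(169/3) = 245 + 3*(503 - 64/27 - 752/9 + 1792/3)/169 = 245 + (3/169)*(27389/27) = 245 + 27389/1521 = 400034/1521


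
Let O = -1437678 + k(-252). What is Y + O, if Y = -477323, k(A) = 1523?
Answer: -1913478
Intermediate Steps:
O = -1436155 (O = -1437678 + 1523 = -1436155)
Y + O = -477323 - 1436155 = -1913478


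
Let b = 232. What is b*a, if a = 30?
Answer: 6960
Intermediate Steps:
b*a = 232*30 = 6960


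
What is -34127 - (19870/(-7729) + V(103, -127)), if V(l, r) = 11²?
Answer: -264682922/7729 ≈ -34245.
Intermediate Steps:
V(l, r) = 121
-34127 - (19870/(-7729) + V(103, -127)) = -34127 - (19870/(-7729) + 121) = -34127 - (19870*(-1/7729) + 121) = -34127 - (-19870/7729 + 121) = -34127 - 1*915339/7729 = -34127 - 915339/7729 = -264682922/7729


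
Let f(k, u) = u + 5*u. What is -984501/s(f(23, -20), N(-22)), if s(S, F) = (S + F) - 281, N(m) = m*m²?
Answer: 328167/3683 ≈ 89.103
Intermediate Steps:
N(m) = m³
f(k, u) = 6*u
s(S, F) = -281 + F + S (s(S, F) = (F + S) - 281 = -281 + F + S)
-984501/s(f(23, -20), N(-22)) = -984501/(-281 + (-22)³ + 6*(-20)) = -984501/(-281 - 10648 - 120) = -984501/(-11049) = -984501*(-1/11049) = 328167/3683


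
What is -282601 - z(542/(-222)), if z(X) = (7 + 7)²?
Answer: -282797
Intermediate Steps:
z(X) = 196 (z(X) = 14² = 196)
-282601 - z(542/(-222)) = -282601 - 1*196 = -282601 - 196 = -282797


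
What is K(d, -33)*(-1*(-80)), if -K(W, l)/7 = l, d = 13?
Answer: 18480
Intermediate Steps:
K(W, l) = -7*l
K(d, -33)*(-1*(-80)) = (-7*(-33))*(-1*(-80)) = 231*80 = 18480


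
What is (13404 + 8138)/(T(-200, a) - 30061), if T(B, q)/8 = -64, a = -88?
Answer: -21542/30573 ≈ -0.70461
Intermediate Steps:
T(B, q) = -512 (T(B, q) = 8*(-64) = -512)
(13404 + 8138)/(T(-200, a) - 30061) = (13404 + 8138)/(-512 - 30061) = 21542/(-30573) = 21542*(-1/30573) = -21542/30573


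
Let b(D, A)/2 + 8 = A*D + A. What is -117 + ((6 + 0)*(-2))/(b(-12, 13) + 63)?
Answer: -27951/239 ≈ -116.95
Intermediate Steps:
b(D, A) = -16 + 2*A + 2*A*D (b(D, A) = -16 + 2*(A*D + A) = -16 + 2*(A + A*D) = -16 + (2*A + 2*A*D) = -16 + 2*A + 2*A*D)
-117 + ((6 + 0)*(-2))/(b(-12, 13) + 63) = -117 + ((6 + 0)*(-2))/((-16 + 2*13 + 2*13*(-12)) + 63) = -117 + (6*(-2))/((-16 + 26 - 312) + 63) = -117 - 12/(-302 + 63) = -117 - 12/(-239) = -117 - 12*(-1/239) = -117 + 12/239 = -27951/239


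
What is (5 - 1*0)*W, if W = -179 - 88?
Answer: -1335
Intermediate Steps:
W = -267
(5 - 1*0)*W = (5 - 1*0)*(-267) = (5 + 0)*(-267) = 5*(-267) = -1335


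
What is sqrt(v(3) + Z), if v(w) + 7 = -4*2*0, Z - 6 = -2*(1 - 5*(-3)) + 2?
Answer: I*sqrt(31) ≈ 5.5678*I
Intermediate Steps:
Z = -24 (Z = 6 + (-2*(1 - 5*(-3)) + 2) = 6 + (-2*(1 + 15) + 2) = 6 + (-2*16 + 2) = 6 + (-32 + 2) = 6 - 30 = -24)
v(w) = -7 (v(w) = -7 - 4*2*0 = -7 - 8*0 = -7 + 0 = -7)
sqrt(v(3) + Z) = sqrt(-7 - 24) = sqrt(-31) = I*sqrt(31)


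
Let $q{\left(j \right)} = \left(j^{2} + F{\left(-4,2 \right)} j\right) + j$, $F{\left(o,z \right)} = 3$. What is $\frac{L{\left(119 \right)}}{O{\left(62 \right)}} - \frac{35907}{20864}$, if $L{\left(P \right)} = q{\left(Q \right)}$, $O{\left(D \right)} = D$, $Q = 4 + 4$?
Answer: $- \frac{111645}{646784} \approx -0.17262$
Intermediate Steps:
$Q = 8$
$q{\left(j \right)} = j^{2} + 4 j$ ($q{\left(j \right)} = \left(j^{2} + 3 j\right) + j = j^{2} + 4 j$)
$L{\left(P \right)} = 96$ ($L{\left(P \right)} = 8 \left(4 + 8\right) = 8 \cdot 12 = 96$)
$\frac{L{\left(119 \right)}}{O{\left(62 \right)}} - \frac{35907}{20864} = \frac{96}{62} - \frac{35907}{20864} = 96 \cdot \frac{1}{62} - \frac{35907}{20864} = \frac{48}{31} - \frac{35907}{20864} = - \frac{111645}{646784}$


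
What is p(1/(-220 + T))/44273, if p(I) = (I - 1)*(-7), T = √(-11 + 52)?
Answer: 340053/2140998007 + 7*√41/2140998007 ≈ 0.00015885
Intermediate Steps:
T = √41 ≈ 6.4031
p(I) = 7 - 7*I (p(I) = (-1 + I)*(-7) = 7 - 7*I)
p(1/(-220 + T))/44273 = (7 - 7/(-220 + √41))/44273 = (7 - 7/(-220 + √41))*(1/44273) = 7/44273 - 7/(44273*(-220 + √41))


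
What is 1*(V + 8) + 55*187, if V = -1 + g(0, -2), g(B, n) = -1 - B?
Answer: 10291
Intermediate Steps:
V = -2 (V = -1 + (-1 - 1*0) = -1 + (-1 + 0) = -1 - 1 = -2)
1*(V + 8) + 55*187 = 1*(-2 + 8) + 55*187 = 1*6 + 10285 = 6 + 10285 = 10291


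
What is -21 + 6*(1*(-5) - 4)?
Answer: -75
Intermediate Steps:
-21 + 6*(1*(-5) - 4) = -21 + 6*(-5 - 4) = -21 + 6*(-9) = -21 - 54 = -75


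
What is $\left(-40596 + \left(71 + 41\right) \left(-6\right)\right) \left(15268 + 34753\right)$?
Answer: $-2064266628$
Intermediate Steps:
$\left(-40596 + \left(71 + 41\right) \left(-6\right)\right) \left(15268 + 34753\right) = \left(-40596 + 112 \left(-6\right)\right) 50021 = \left(-40596 - 672\right) 50021 = \left(-41268\right) 50021 = -2064266628$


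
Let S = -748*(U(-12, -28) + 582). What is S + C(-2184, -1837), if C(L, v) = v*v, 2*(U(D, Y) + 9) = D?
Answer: 2950453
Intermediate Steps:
U(D, Y) = -9 + D/2
C(L, v) = v**2
S = -424116 (S = -748*((-9 + (1/2)*(-12)) + 582) = -748*((-9 - 6) + 582) = -748*(-15 + 582) = -748*567 = -1*424116 = -424116)
S + C(-2184, -1837) = -424116 + (-1837)**2 = -424116 + 3374569 = 2950453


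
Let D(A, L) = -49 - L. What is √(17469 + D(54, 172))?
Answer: 28*√22 ≈ 131.33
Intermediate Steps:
√(17469 + D(54, 172)) = √(17469 + (-49 - 1*172)) = √(17469 + (-49 - 172)) = √(17469 - 221) = √17248 = 28*√22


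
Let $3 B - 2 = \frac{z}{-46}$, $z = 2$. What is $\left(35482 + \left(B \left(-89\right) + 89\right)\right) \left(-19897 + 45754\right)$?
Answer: $\frac{21119945886}{23} \approx 9.1826 \cdot 10^{8}$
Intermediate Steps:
$B = \frac{15}{23}$ ($B = \frac{2}{3} + \frac{2 \frac{1}{-46}}{3} = \frac{2}{3} + \frac{2 \left(- \frac{1}{46}\right)}{3} = \frac{2}{3} + \frac{1}{3} \left(- \frac{1}{23}\right) = \frac{2}{3} - \frac{1}{69} = \frac{15}{23} \approx 0.65217$)
$\left(35482 + \left(B \left(-89\right) + 89\right)\right) \left(-19897 + 45754\right) = \left(35482 + \left(\frac{15}{23} \left(-89\right) + 89\right)\right) \left(-19897 + 45754\right) = \left(35482 + \left(- \frac{1335}{23} + 89\right)\right) 25857 = \left(35482 + \frac{712}{23}\right) 25857 = \frac{816798}{23} \cdot 25857 = \frac{21119945886}{23}$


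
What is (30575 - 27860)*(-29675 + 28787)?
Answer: -2410920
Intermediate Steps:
(30575 - 27860)*(-29675 + 28787) = 2715*(-888) = -2410920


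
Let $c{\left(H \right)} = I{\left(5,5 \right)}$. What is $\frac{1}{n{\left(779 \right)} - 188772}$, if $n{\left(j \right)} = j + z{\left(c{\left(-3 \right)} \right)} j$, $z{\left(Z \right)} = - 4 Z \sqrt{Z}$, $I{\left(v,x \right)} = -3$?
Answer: $- \frac{187993}{35603523361} - \frac{9348 i \sqrt{3}}{35603523361} \approx -5.2802 \cdot 10^{-6} - 4.5476 \cdot 10^{-7} i$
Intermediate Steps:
$c{\left(H \right)} = -3$
$z{\left(Z \right)} = - 4 Z^{\frac{3}{2}}$
$n{\left(j \right)} = j + 12 i j \sqrt{3}$ ($n{\left(j \right)} = j + - 4 \left(-3\right)^{\frac{3}{2}} j = j + - 4 \left(- 3 i \sqrt{3}\right) j = j + 12 i \sqrt{3} j = j + 12 i j \sqrt{3}$)
$\frac{1}{n{\left(779 \right)} - 188772} = \frac{1}{779 \left(1 + 12 i \sqrt{3}\right) - 188772} = \frac{1}{\left(779 + 9348 i \sqrt{3}\right) - 188772} = \frac{1}{-187993 + 9348 i \sqrt{3}}$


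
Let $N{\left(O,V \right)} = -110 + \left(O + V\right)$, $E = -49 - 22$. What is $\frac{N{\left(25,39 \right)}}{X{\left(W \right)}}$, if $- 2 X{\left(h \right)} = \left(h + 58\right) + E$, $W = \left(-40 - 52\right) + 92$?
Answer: $- \frac{92}{13} \approx -7.0769$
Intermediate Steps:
$W = 0$ ($W = -92 + 92 = 0$)
$E = -71$
$N{\left(O,V \right)} = -110 + O + V$
$X{\left(h \right)} = \frac{13}{2} - \frac{h}{2}$ ($X{\left(h \right)} = - \frac{\left(h + 58\right) - 71}{2} = - \frac{\left(58 + h\right) - 71}{2} = - \frac{-13 + h}{2} = \frac{13}{2} - \frac{h}{2}$)
$\frac{N{\left(25,39 \right)}}{X{\left(W \right)}} = \frac{-110 + 25 + 39}{\frac{13}{2} - 0} = - \frac{46}{\frac{13}{2} + 0} = - \frac{46}{\frac{13}{2}} = \left(-46\right) \frac{2}{13} = - \frac{92}{13}$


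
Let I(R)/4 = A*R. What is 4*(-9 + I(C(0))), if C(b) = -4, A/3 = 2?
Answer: -420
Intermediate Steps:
A = 6 (A = 3*2 = 6)
I(R) = 24*R (I(R) = 4*(6*R) = 24*R)
4*(-9 + I(C(0))) = 4*(-9 + 24*(-4)) = 4*(-9 - 96) = 4*(-105) = -420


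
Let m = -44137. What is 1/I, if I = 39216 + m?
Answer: -1/4921 ≈ -0.00020321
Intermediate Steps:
I = -4921 (I = 39216 - 44137 = -4921)
1/I = 1/(-4921) = -1/4921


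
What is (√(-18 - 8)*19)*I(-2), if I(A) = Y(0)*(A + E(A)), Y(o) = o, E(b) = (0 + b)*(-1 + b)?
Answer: 0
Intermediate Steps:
E(b) = b*(-1 + b)
I(A) = 0 (I(A) = 0*(A + A*(-1 + A)) = 0)
(√(-18 - 8)*19)*I(-2) = (√(-18 - 8)*19)*0 = (√(-26)*19)*0 = ((I*√26)*19)*0 = (19*I*√26)*0 = 0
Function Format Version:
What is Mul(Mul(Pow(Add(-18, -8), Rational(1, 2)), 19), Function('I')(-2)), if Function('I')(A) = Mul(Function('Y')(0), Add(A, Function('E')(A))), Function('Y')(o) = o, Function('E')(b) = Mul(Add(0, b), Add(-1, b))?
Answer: 0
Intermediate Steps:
Function('E')(b) = Mul(b, Add(-1, b))
Function('I')(A) = 0 (Function('I')(A) = Mul(0, Add(A, Mul(A, Add(-1, A)))) = 0)
Mul(Mul(Pow(Add(-18, -8), Rational(1, 2)), 19), Function('I')(-2)) = Mul(Mul(Pow(Add(-18, -8), Rational(1, 2)), 19), 0) = Mul(Mul(Pow(-26, Rational(1, 2)), 19), 0) = Mul(Mul(Mul(I, Pow(26, Rational(1, 2))), 19), 0) = Mul(Mul(19, I, Pow(26, Rational(1, 2))), 0) = 0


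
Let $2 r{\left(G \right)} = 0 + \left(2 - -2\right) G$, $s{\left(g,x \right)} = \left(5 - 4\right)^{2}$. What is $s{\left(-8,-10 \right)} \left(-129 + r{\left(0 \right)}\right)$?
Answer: $-129$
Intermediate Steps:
$s{\left(g,x \right)} = 1$ ($s{\left(g,x \right)} = 1^{2} = 1$)
$r{\left(G \right)} = 2 G$ ($r{\left(G \right)} = \frac{0 + \left(2 - -2\right) G}{2} = \frac{0 + \left(2 + 2\right) G}{2} = \frac{0 + 4 G}{2} = \frac{4 G}{2} = 2 G$)
$s{\left(-8,-10 \right)} \left(-129 + r{\left(0 \right)}\right) = 1 \left(-129 + 2 \cdot 0\right) = 1 \left(-129 + 0\right) = 1 \left(-129\right) = -129$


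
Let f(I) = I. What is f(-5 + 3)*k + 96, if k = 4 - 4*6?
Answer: 136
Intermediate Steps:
k = -20 (k = 4 - 24 = -20)
f(-5 + 3)*k + 96 = (-5 + 3)*(-20) + 96 = -2*(-20) + 96 = 40 + 96 = 136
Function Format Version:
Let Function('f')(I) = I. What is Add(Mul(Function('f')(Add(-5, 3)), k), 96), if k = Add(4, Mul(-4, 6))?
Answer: 136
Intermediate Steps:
k = -20 (k = Add(4, -24) = -20)
Add(Mul(Function('f')(Add(-5, 3)), k), 96) = Add(Mul(Add(-5, 3), -20), 96) = Add(Mul(-2, -20), 96) = Add(40, 96) = 136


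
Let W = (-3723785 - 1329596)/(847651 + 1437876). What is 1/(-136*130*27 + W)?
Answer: -2285527/1091024222101 ≈ -2.0948e-6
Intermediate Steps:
W = -5053381/2285527 ≈ -2.2110
1/(-136*130*27 + W) = 1/(-136*130*27 - 5053381/2285527) = 1/(-17680*27 - 5053381/2285527) = 1/(-477360 - 5053381/2285527) = 1/(-1091024222101/2285527) = -2285527/1091024222101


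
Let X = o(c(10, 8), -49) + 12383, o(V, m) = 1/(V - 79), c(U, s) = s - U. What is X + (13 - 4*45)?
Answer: 989495/81 ≈ 12216.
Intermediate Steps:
o(V, m) = 1/(-79 + V)
X = 1003022/81 (X = 1/(-79 + (8 - 1*10)) + 12383 = 1/(-79 + (8 - 10)) + 12383 = 1/(-79 - 2) + 12383 = 1/(-81) + 12383 = -1/81 + 12383 = 1003022/81 ≈ 12383.)
X + (13 - 4*45) = 1003022/81 + (13 - 4*45) = 1003022/81 + (13 - 180) = 1003022/81 - 167 = 989495/81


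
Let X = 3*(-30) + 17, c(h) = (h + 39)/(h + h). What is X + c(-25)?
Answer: -1832/25 ≈ -73.280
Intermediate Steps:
c(h) = (39 + h)/(2*h) (c(h) = (39 + h)/((2*h)) = (39 + h)*(1/(2*h)) = (39 + h)/(2*h))
X = -73 (X = -90 + 17 = -73)
X + c(-25) = -73 + (½)*(39 - 25)/(-25) = -73 + (½)*(-1/25)*14 = -73 - 7/25 = -1832/25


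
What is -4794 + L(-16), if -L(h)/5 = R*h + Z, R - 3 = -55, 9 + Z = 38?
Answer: -9099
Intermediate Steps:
Z = 29 (Z = -9 + 38 = 29)
R = -52 (R = 3 - 55 = -52)
L(h) = -145 + 260*h (L(h) = -5*(-52*h + 29) = -5*(29 - 52*h) = -145 + 260*h)
-4794 + L(-16) = -4794 + (-145 + 260*(-16)) = -4794 + (-145 - 4160) = -4794 - 4305 = -9099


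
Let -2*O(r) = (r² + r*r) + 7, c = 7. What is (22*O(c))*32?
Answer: -36960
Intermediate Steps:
O(r) = -7/2 - r² (O(r) = -((r² + r*r) + 7)/2 = -((r² + r²) + 7)/2 = -(2*r² + 7)/2 = -(7 + 2*r²)/2 = -7/2 - r²)
(22*O(c))*32 = (22*(-7/2 - 1*7²))*32 = (22*(-7/2 - 1*49))*32 = (22*(-7/2 - 49))*32 = (22*(-105/2))*32 = -1155*32 = -36960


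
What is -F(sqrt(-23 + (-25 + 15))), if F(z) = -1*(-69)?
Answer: -69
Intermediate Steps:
F(z) = 69
-F(sqrt(-23 + (-25 + 15))) = -1*69 = -69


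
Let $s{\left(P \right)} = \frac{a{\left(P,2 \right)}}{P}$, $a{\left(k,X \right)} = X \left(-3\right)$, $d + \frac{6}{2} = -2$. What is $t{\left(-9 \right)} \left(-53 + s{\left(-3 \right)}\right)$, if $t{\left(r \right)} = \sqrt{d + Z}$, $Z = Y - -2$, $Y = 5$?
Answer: $- 51 \sqrt{2} \approx -72.125$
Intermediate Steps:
$d = -5$ ($d = -3 - 2 = -5$)
$a{\left(k,X \right)} = - 3 X$
$Z = 7$ ($Z = 5 - -2 = 5 + 2 = 7$)
$t{\left(r \right)} = \sqrt{2}$ ($t{\left(r \right)} = \sqrt{-5 + 7} = \sqrt{2}$)
$s{\left(P \right)} = - \frac{6}{P}$ ($s{\left(P \right)} = \frac{\left(-3\right) 2}{P} = - \frac{6}{P}$)
$t{\left(-9 \right)} \left(-53 + s{\left(-3 \right)}\right) = \sqrt{2} \left(-53 - \frac{6}{-3}\right) = \sqrt{2} \left(-53 - -2\right) = \sqrt{2} \left(-53 + 2\right) = \sqrt{2} \left(-51\right) = - 51 \sqrt{2}$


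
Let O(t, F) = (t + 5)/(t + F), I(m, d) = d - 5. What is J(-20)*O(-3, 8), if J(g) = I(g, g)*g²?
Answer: -4000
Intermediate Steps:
I(m, d) = -5 + d
O(t, F) = (5 + t)/(F + t)
J(g) = g²*(-5 + g) (J(g) = (-5 + g)*g² = g²*(-5 + g))
J(-20)*O(-3, 8) = ((-20)²*(-5 - 20))*((5 - 3)/(8 - 3)) = (400*(-25))*(2/5) = -2000*2 = -10000*⅖ = -4000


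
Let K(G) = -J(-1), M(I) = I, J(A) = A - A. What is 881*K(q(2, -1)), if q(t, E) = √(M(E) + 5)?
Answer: 0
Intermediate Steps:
J(A) = 0
q(t, E) = √(5 + E) (q(t, E) = √(E + 5) = √(5 + E))
K(G) = 0 (K(G) = -1*0 = 0)
881*K(q(2, -1)) = 881*0 = 0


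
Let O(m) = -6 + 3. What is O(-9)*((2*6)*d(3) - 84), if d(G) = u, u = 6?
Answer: 36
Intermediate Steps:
O(m) = -3
d(G) = 6
O(-9)*((2*6)*d(3) - 84) = -3*((2*6)*6 - 84) = -3*(12*6 - 84) = -3*(72 - 84) = -3*(-12) = 36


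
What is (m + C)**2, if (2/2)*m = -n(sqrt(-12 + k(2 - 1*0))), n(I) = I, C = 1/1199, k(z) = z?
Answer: (1 - 1199*I*sqrt(10))**2/1437601 ≈ -10.0 - 0.0052749*I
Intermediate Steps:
C = 1/1199 ≈ 0.00083403
m = -I*sqrt(10) (m = -sqrt(-12 + (2 - 1*0)) = -sqrt(-12 + (2 + 0)) = -sqrt(-12 + 2) = -sqrt(-10) = -I*sqrt(10) ≈ -3.1623*I)
(m + C)**2 = (-I*sqrt(10) + 1/1199)**2 = (1/1199 - I*sqrt(10))**2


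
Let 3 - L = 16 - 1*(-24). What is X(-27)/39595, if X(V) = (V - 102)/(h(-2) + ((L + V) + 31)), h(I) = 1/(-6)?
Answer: 774/7879405 ≈ 9.8231e-5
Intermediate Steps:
L = -37 (L = 3 - (16 - 1*(-24)) = 3 - (16 + 24) = 3 - 1*40 = 3 - 40 = -37)
h(I) = -⅙
X(V) = (-102 + V)/(-37/6 + V) (X(V) = (V - 102)/(-⅙ + ((-37 + V) + 31)) = (-102 + V)/(-⅙ + (-6 + V)) = (-102 + V)/(-37/6 + V))
X(-27)/39595 = (6*(-102 - 27)/(-37 + 6*(-27)))/39595 = (6*(-129)/(-37 - 162))*(1/39595) = (6*(-129)/(-199))*(1/39595) = (6*(-1/199)*(-129))*(1/39595) = (774/199)*(1/39595) = 774/7879405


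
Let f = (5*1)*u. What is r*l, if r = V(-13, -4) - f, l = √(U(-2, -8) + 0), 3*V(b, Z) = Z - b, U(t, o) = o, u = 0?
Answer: 6*I*√2 ≈ 8.4853*I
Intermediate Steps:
f = 0 (f = (5*1)*0 = 5*0 = 0)
V(b, Z) = -b/3 + Z/3 (V(b, Z) = (Z - b)/3 = -b/3 + Z/3)
l = 2*I*√2 (l = √(-8 + 0) = √(-8) = 2*I*√2 ≈ 2.8284*I)
r = 3 (r = (-⅓*(-13) + (⅓)*(-4)) - 1*0 = (13/3 - 4/3) + 0 = 3 + 0 = 3)
r*l = 3*(2*I*√2) = 6*I*√2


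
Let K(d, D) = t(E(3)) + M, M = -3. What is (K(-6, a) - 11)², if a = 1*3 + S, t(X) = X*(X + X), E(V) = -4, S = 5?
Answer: 324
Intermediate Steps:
t(X) = 2*X² (t(X) = X*(2*X) = 2*X²)
a = 8 (a = 1*3 + 5 = 3 + 5 = 8)
K(d, D) = 29 (K(d, D) = 2*(-4)² - 3 = 2*16 - 3 = 32 - 3 = 29)
(K(-6, a) - 11)² = (29 - 11)² = 18² = 324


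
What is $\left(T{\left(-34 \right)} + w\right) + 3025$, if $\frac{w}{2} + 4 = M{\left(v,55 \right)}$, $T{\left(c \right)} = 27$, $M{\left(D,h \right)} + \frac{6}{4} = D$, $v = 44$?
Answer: $3129$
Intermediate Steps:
$M{\left(D,h \right)} = - \frac{3}{2} + D$
$w = 77$ ($w = -8 + 2 \left(- \frac{3}{2} + 44\right) = -8 + 2 \cdot \frac{85}{2} = -8 + 85 = 77$)
$\left(T{\left(-34 \right)} + w\right) + 3025 = \left(27 + 77\right) + 3025 = 104 + 3025 = 3129$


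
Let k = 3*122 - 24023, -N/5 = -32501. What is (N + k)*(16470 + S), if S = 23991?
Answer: 5617928928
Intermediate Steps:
N = 162505 (N = -5*(-32501) = 162505)
k = -23657 (k = 366 - 24023 = -23657)
(N + k)*(16470 + S) = (162505 - 23657)*(16470 + 23991) = 138848*40461 = 5617928928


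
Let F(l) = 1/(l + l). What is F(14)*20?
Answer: 5/7 ≈ 0.71429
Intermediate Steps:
F(l) = 1/(2*l)
F(14)*20 = ((1/2)/14)*20 = ((1/2)*(1/14))*20 = (1/28)*20 = 5/7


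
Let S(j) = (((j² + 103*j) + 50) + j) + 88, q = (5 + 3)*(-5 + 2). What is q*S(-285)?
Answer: -1241352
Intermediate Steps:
q = -24 (q = 8*(-3) = -24)
S(j) = 138 + j² + 104*j (S(j) = ((50 + j² + 103*j) + j) + 88 = (50 + j² + 104*j) + 88 = 138 + j² + 104*j)
q*S(-285) = -24*(138 + (-285)² + 104*(-285)) = -24*(138 + 81225 - 29640) = -24*51723 = -1241352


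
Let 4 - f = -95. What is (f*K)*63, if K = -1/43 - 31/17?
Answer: -8419950/731 ≈ -11518.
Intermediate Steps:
f = 99 (f = 4 - 1*(-95) = 4 + 95 = 99)
K = -1350/731 (K = -1*1/43 - 31*1/17 = -1/43 - 31/17 = -1350/731 ≈ -1.8468)
(f*K)*63 = (99*(-1350/731))*63 = -133650/731*63 = -8419950/731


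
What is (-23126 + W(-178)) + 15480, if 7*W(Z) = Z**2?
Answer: -21838/7 ≈ -3119.7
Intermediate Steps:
W(Z) = Z**2/7
(-23126 + W(-178)) + 15480 = (-23126 + (1/7)*(-178)**2) + 15480 = (-23126 + (1/7)*31684) + 15480 = (-23126 + 31684/7) + 15480 = -130198/7 + 15480 = -21838/7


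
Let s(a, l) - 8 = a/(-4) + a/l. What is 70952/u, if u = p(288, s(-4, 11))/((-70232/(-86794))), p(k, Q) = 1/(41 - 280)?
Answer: -595480553248/43397 ≈ -1.3722e+7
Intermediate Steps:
s(a, l) = 8 - a/4 + a/l (s(a, l) = 8 + (a/(-4) + a/l) = 8 + (a*(-1/4) + a/l) = 8 + (-a/4 + a/l) = 8 - a/4 + a/l)
p(k, Q) = -1/239 (p(k, Q) = 1/(-239) = -1/239)
u = -43397/8392724 (u = -1/(239*((-70232/(-86794)))) = -1/(239*((-70232*(-1/86794)))) = -1/(239*35116/43397) = -1/239*43397/35116 = -43397/8392724 ≈ -0.0051708)
70952/u = 70952/(-43397/8392724) = 70952*(-8392724/43397) = -595480553248/43397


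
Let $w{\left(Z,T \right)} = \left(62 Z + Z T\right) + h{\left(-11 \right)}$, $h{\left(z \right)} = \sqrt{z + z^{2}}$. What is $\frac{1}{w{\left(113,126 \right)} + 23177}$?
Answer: $\frac{44421}{1973225131} - \frac{\sqrt{110}}{1973225131} \approx 2.2507 \cdot 10^{-5}$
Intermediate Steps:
$w{\left(Z,T \right)} = \sqrt{110} + 62 Z + T Z$ ($w{\left(Z,T \right)} = \left(62 Z + Z T\right) + \sqrt{- 11 \left(1 - 11\right)} = \left(62 Z + T Z\right) + \sqrt{\left(-11\right) \left(-10\right)} = \left(62 Z + T Z\right) + \sqrt{110} = \sqrt{110} + 62 Z + T Z$)
$\frac{1}{w{\left(113,126 \right)} + 23177} = \frac{1}{\left(\sqrt{110} + 62 \cdot 113 + 126 \cdot 113\right) + 23177} = \frac{1}{\left(\sqrt{110} + 7006 + 14238\right) + 23177} = \frac{1}{\left(21244 + \sqrt{110}\right) + 23177} = \frac{1}{44421 + \sqrt{110}}$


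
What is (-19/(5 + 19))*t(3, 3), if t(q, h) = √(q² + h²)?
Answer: -19*√2/8 ≈ -3.3588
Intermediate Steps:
t(q, h) = √(h² + q²)
(-19/(5 + 19))*t(3, 3) = (-19/(5 + 19))*√(3² + 3²) = (-19/24)*√(9 + 9) = ((1/24)*(-19))*√18 = -19*√2/8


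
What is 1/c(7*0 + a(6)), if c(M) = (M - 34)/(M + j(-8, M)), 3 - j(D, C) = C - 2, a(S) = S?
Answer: -5/28 ≈ -0.17857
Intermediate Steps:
j(D, C) = 5 - C (j(D, C) = 3 - (C - 2) = 3 - (-2 + C) = 3 + (2 - C) = 5 - C)
c(M) = -34/5 + M/5 (c(M) = (M - 34)/(M + (5 - M)) = (-34 + M)/5 = (-34 + M)*(⅕) = -34/5 + M/5)
1/c(7*0 + a(6)) = 1/(-34/5 + (7*0 + 6)/5) = 1/(-34/5 + (0 + 6)/5) = 1/(-34/5 + (⅕)*6) = 1/(-34/5 + 6/5) = 1/(-28/5) = -5/28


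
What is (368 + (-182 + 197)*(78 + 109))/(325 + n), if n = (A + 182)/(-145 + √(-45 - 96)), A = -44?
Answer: 10881708310/1111335647 + 218937*I*√141/1111335647 ≈ 9.7916 + 0.0023393*I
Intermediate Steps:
n = 138/(-145 + I*√141) (n = (-44 + 182)/(-145 + √(-45 - 96)) = 138/(-145 + √(-141)) = 138/(-145 + I*√141) ≈ -0.94538 - 0.077419*I)
(368 + (-182 + 197)*(78 + 109))/(325 + n) = (368 + (-182 + 197)*(78 + 109))/(325 + (-10005/10583 - 69*I*√141/10583)) = (368 + 15*187)/(3429470/10583 - 69*I*√141/10583) = (368 + 2805)/(3429470/10583 - 69*I*√141/10583) = 3173/(3429470/10583 - 69*I*√141/10583)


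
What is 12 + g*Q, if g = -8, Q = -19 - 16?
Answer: 292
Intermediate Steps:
Q = -35
12 + g*Q = 12 - 8*(-35) = 12 + 280 = 292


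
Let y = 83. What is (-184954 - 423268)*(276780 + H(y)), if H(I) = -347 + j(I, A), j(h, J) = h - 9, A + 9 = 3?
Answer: -168177640554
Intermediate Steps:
A = -6 (A = -9 + 3 = -6)
j(h, J) = -9 + h
H(I) = -356 + I (H(I) = -347 + (-9 + I) = -356 + I)
(-184954 - 423268)*(276780 + H(y)) = (-184954 - 423268)*(276780 + (-356 + 83)) = -608222*(276780 - 273) = -608222*276507 = -168177640554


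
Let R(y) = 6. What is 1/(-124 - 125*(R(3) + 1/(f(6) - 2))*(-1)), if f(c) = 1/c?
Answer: 11/6136 ≈ 0.0017927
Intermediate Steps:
1/(-124 - 125*(R(3) + 1/(f(6) - 2))*(-1)) = 1/(-124 - 125*(6 + 1/(1/6 - 2))*(-1)) = 1/(-124 - 125*(6 + 1/(-11/6))*(-1)) = 1/(-124 - 125*(6 - 6/11)*(-1)) = 1/(-124 - 7500*(-1)/11) = 1/(-124 - 125*(-60/11)) = 1/(-124 + 7500/11) = 1/(6136/11) = 11/6136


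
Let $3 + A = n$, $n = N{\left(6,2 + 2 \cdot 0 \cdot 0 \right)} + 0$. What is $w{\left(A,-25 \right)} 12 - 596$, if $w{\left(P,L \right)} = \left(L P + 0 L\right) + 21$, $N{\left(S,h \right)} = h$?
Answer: $-44$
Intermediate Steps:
$n = 2$ ($n = \left(2 + 2 \cdot 0 \cdot 0\right) + 0 = \left(2 + 2 \cdot 0\right) + 0 = \left(2 + 0\right) + 0 = 2 + 0 = 2$)
$A = -1$ ($A = -3 + 2 = -1$)
$w{\left(P,L \right)} = 21 + L P$ ($w{\left(P,L \right)} = \left(L P + 0\right) + 21 = L P + 21 = 21 + L P$)
$w{\left(A,-25 \right)} 12 - 596 = \left(21 - -25\right) 12 - 596 = \left(21 + 25\right) 12 - 596 = 46 \cdot 12 - 596 = 552 - 596 = -44$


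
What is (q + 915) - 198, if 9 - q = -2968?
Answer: 3694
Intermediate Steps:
q = 2977 (q = 9 - 1*(-2968) = 9 + 2968 = 2977)
(q + 915) - 198 = (2977 + 915) - 198 = 3892 - 198 = 3694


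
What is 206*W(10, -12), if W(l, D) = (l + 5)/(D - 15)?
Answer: -1030/9 ≈ -114.44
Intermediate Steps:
W(l, D) = (5 + l)/(-15 + D)
206*W(10, -12) = 206*((5 + 10)/(-15 - 12)) = 206*(15/(-27)) = 206*(-1/27*15) = 206*(-5/9) = -1030/9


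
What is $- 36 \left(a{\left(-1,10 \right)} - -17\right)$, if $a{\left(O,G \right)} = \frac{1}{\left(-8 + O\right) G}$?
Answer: $- \frac{3058}{5} \approx -611.6$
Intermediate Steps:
$a{\left(O,G \right)} = \frac{1}{G \left(-8 + O\right)}$
$- 36 \left(a{\left(-1,10 \right)} - -17\right) = - 36 \left(\frac{1}{10 \left(-8 - 1\right)} - -17\right) = - 36 \left(\frac{1}{10 \left(-9\right)} + 17\right) = - 36 \left(\frac{1}{10} \left(- \frac{1}{9}\right) + 17\right) = - 36 \left(- \frac{1}{90} + 17\right) = \left(-36\right) \frac{1529}{90} = - \frac{3058}{5}$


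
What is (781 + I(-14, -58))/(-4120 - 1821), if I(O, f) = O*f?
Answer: -1593/5941 ≈ -0.26814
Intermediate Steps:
(781 + I(-14, -58))/(-4120 - 1821) = (781 - 14*(-58))/(-4120 - 1821) = (781 + 812)/(-5941) = 1593*(-1/5941) = -1593/5941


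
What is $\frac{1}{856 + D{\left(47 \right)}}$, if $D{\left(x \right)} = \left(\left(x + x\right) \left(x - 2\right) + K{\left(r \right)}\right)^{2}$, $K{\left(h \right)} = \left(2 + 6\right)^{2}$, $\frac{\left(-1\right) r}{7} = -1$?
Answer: $\frac{1}{18439292} \approx 5.4232 \cdot 10^{-8}$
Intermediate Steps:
$r = 7$ ($r = \left(-7\right) \left(-1\right) = 7$)
$K{\left(h \right)} = 64$ ($K{\left(h \right)} = 8^{2} = 64$)
$D{\left(x \right)} = \left(64 + 2 x \left(-2 + x\right)\right)^{2}$ ($D{\left(x \right)} = \left(\left(x + x\right) \left(x - 2\right) + 64\right)^{2} = \left(2 x \left(-2 + x\right) + 64\right)^{2} = \left(64 + 2 x \left(-2 + x\right)\right)^{2}$)
$\frac{1}{856 + D{\left(47 \right)}} = \frac{1}{856 + 4 \left(32 + 47^{2} - 94\right)^{2}} = \frac{1}{856 + 4 \left(32 + 2209 - 94\right)^{2}} = \frac{1}{856 + 4 \cdot 2147^{2}} = \frac{1}{856 + 4 \cdot 4609609} = \frac{1}{856 + 18438436} = \frac{1}{18439292}$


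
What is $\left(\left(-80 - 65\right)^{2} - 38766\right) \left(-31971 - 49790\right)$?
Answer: $1450521901$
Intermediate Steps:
$\left(\left(-80 - 65\right)^{2} - 38766\right) \left(-31971 - 49790\right) = \left(\left(-145\right)^{2} - 38766\right) \left(-81761\right) = \left(21025 - 38766\right) \left(-81761\right) = \left(-17741\right) \left(-81761\right) = 1450521901$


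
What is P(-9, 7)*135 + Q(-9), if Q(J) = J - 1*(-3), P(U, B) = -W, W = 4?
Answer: -546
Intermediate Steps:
P(U, B) = -4 (P(U, B) = -1*4 = -4)
Q(J) = 3 + J (Q(J) = J + 3 = 3 + J)
P(-9, 7)*135 + Q(-9) = -4*135 + (3 - 9) = -540 - 6 = -546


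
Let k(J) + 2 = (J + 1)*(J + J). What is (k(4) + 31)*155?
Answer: 10695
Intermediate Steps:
k(J) = -2 + 2*J*(1 + J) (k(J) = -2 + (J + 1)*(J + J) = -2 + (1 + J)*(2*J) = -2 + 2*J*(1 + J))
(k(4) + 31)*155 = ((-2 + 2*4 + 2*4**2) + 31)*155 = ((-2 + 8 + 2*16) + 31)*155 = ((-2 + 8 + 32) + 31)*155 = (38 + 31)*155 = 69*155 = 10695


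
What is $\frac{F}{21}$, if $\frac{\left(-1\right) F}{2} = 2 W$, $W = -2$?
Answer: $\frac{8}{21} \approx 0.38095$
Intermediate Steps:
$F = 8$ ($F = - 2 \cdot 2 \left(-2\right) = \left(-2\right) \left(-4\right) = 8$)
$\frac{F}{21} = \frac{1}{21} \cdot 8 = \frac{8}{21}$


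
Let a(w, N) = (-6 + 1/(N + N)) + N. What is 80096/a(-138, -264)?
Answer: -42290688/142561 ≈ -296.65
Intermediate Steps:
a(w, N) = -6 + N + 1/(2*N) (a(w, N) = (-6 + 1/(2*N)) + N = -6 + N + 1/(2*N))
80096/a(-138, -264) = 80096/(-6 - 264 + (1/2)/(-264)) = 80096/(-6 - 264 + (1/2)*(-1/264)) = 80096/(-6 - 264 - 1/528) = 80096/(-142561/528) = 80096*(-528/142561) = -42290688/142561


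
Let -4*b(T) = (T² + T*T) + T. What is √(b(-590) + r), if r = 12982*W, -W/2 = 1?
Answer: I*√799466/2 ≈ 447.06*I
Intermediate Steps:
W = -2 (W = -2*1 = -2)
b(T) = -T²/2 - T/4 (b(T) = -((T² + T*T) + T)/4 = -((T² + T²) + T)/4 = -(2*T² + T)/4 = -(T + 2*T²)/4 = -T²/2 - T/4)
r = -25964 (r = 12982*(-2) = -25964)
√(b(-590) + r) = √(-¼*(-590)*(1 + 2*(-590)) - 25964) = √(-¼*(-590)*(1 - 1180) - 25964) = √(-¼*(-590)*(-1179) - 25964) = √(-347805/2 - 25964) = √(-399733/2) = I*√799466/2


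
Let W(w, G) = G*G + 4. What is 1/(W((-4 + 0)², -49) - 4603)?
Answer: -1/2198 ≈ -0.00045496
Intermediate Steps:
W(w, G) = 4 + G² (W(w, G) = G² + 4 = 4 + G²)
1/(W((-4 + 0)², -49) - 4603) = 1/((4 + (-49)²) - 4603) = 1/((4 + 2401) - 4603) = 1/(2405 - 4603) = 1/(-2198) = -1/2198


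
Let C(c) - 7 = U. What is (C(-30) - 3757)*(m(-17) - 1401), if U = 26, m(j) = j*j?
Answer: 4141088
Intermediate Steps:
m(j) = j²
C(c) = 33 (C(c) = 7 + 26 = 33)
(C(-30) - 3757)*(m(-17) - 1401) = (33 - 3757)*((-17)² - 1401) = -3724*(289 - 1401) = -3724*(-1112) = 4141088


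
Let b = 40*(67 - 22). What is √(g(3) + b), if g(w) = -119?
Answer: 41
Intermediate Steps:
b = 1800 (b = 40*45 = 1800)
√(g(3) + b) = √(-119 + 1800) = √1681 = 41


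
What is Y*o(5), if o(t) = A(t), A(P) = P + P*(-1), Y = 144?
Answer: 0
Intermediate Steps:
A(P) = 0 (A(P) = P - P = 0)
o(t) = 0
Y*o(5) = 144*0 = 0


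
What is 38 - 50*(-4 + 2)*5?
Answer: 538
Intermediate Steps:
38 - 50*(-4 + 2)*5 = 38 - (-100)*5 = 38 - 50*(-10) = 38 + 500 = 538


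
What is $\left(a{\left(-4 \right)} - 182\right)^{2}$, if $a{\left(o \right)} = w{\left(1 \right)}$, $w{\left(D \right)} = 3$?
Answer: $32041$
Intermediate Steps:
$a{\left(o \right)} = 3$
$\left(a{\left(-4 \right)} - 182\right)^{2} = \left(3 - 182\right)^{2} = \left(-179\right)^{2} = 32041$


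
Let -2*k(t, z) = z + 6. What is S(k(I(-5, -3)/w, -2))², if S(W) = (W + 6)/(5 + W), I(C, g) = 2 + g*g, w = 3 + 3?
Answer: 16/9 ≈ 1.7778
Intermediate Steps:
w = 6
I(C, g) = 2 + g²
k(t, z) = -3 - z/2 (k(t, z) = -(z + 6)/2 = -(6 + z)/2 = -3 - z/2)
S(W) = (6 + W)/(5 + W)
S(k(I(-5, -3)/w, -2))² = ((6 + (-3 - ½*(-2)))/(5 + (-3 - ½*(-2))))² = ((6 + (-3 + 1))/(5 + (-3 + 1)))² = ((6 - 2)/(5 - 2))² = (4/3)² = 16/9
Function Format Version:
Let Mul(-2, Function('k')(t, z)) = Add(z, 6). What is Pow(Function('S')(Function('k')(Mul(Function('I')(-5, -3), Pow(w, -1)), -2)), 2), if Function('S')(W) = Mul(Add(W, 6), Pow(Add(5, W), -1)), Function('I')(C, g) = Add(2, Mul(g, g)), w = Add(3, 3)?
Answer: Rational(16, 9) ≈ 1.7778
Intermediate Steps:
w = 6
Function('I')(C, g) = Add(2, Pow(g, 2))
Function('k')(t, z) = Add(-3, Mul(Rational(-1, 2), z)) (Function('k')(t, z) = Mul(Rational(-1, 2), Add(z, 6)) = Mul(Rational(-1, 2), Add(6, z)) = Add(-3, Mul(Rational(-1, 2), z)))
Function('S')(W) = Mul(Pow(Add(5, W), -1), Add(6, W)) (Function('S')(W) = Mul(Add(6, W), Pow(Add(5, W), -1)) = Mul(Pow(Add(5, W), -1), Add(6, W)))
Pow(Function('S')(Function('k')(Mul(Function('I')(-5, -3), Pow(w, -1)), -2)), 2) = Pow(Mul(Pow(Add(5, Add(-3, Mul(Rational(-1, 2), -2))), -1), Add(6, Add(-3, Mul(Rational(-1, 2), -2)))), 2) = Pow(Mul(Pow(Add(5, Add(-3, 1)), -1), Add(6, Add(-3, 1))), 2) = Pow(Mul(Pow(Add(5, -2), -1), Add(6, -2)), 2) = Pow(Mul(Pow(3, -1), 4), 2) = Pow(Mul(Rational(1, 3), 4), 2) = Pow(Rational(4, 3), 2) = Rational(16, 9)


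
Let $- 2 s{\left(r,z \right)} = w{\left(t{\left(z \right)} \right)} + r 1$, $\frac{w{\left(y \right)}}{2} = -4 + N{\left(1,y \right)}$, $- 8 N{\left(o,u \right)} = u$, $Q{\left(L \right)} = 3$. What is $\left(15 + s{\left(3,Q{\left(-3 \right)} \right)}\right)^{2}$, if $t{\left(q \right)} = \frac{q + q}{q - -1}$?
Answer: $\frac{80089}{256} \approx 312.85$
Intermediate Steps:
$N{\left(o,u \right)} = - \frac{u}{8}$
$t{\left(q \right)} = \frac{2 q}{1 + q}$ ($t{\left(q \right)} = \frac{2 q}{q + 1} = \frac{2 q}{1 + q}$)
$w{\left(y \right)} = -8 - \frac{y}{4}$ ($w{\left(y \right)} = 2 \left(-4 - \frac{y}{8}\right) = -8 - \frac{y}{4}$)
$s{\left(r,z \right)} = 4 - \frac{r}{2} + \frac{z}{4 \left(1 + z\right)}$ ($s{\left(r,z \right)} = - \frac{\left(-8 - \frac{2 z \frac{1}{1 + z}}{4}\right) + r 1}{2} = - \frac{\left(-8 - \frac{z}{2 \left(1 + z\right)}\right) + r}{2} = - \frac{-8 + r - \frac{z}{2 \left(1 + z\right)}}{2} = 4 - \frac{r}{2} + \frac{z}{4 \left(1 + z\right)}$)
$\left(15 + s{\left(3,Q{\left(-3 \right)} \right)}\right)^{2} = \left(15 + \frac{16 + 17 \cdot 3 - 6 \left(1 + 3\right)}{4 \left(1 + 3\right)}\right)^{2} = \left(15 + \frac{16 + 51 - 6 \cdot 4}{4 \cdot 4}\right)^{2} = \left(15 + \frac{1}{4} \cdot \frac{1}{4} \left(16 + 51 - 24\right)\right)^{2} = \left(15 + \frac{1}{4} \cdot \frac{1}{4} \cdot 43\right)^{2} = \left(15 + \frac{43}{16}\right)^{2} = \left(\frac{283}{16}\right)^{2} = \frac{80089}{256}$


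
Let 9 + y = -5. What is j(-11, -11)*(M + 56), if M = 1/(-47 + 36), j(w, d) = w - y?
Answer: 1845/11 ≈ 167.73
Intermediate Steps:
y = -14 (y = -9 - 5 = -14)
j(w, d) = 14 + w (j(w, d) = w - 1*(-14) = w + 14 = 14 + w)
M = -1/11 (M = 1/(-11) = -1/11 ≈ -0.090909)
j(-11, -11)*(M + 56) = (14 - 11)*(-1/11 + 56) = 3*(615/11) = 1845/11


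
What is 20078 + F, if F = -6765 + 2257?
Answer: 15570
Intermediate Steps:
F = -4508
20078 + F = 20078 - 4508 = 15570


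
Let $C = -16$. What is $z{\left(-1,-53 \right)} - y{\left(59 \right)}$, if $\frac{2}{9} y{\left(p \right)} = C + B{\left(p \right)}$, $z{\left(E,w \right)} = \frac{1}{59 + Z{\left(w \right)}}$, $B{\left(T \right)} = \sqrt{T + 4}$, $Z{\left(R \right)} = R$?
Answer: $\frac{433}{6} - \frac{27 \sqrt{7}}{2} \approx 36.449$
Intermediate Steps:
$B{\left(T \right)} = \sqrt{4 + T}$
$z{\left(E,w \right)} = \frac{1}{59 + w}$
$y{\left(p \right)} = -72 + \frac{9 \sqrt{4 + p}}{2}$ ($y{\left(p \right)} = \frac{9 \left(-16 + \sqrt{4 + p}\right)}{2} = -72 + \frac{9 \sqrt{4 + p}}{2}$)
$z{\left(-1,-53 \right)} - y{\left(59 \right)} = \frac{1}{59 - 53} - \left(-72 + \frac{9 \sqrt{4 + 59}}{2}\right) = \frac{1}{6} - \left(-72 + \frac{9 \sqrt{63}}{2}\right) = \frac{1}{6} - \left(-72 + \frac{9 \cdot 3 \sqrt{7}}{2}\right) = \frac{1}{6} - \left(-72 + \frac{27 \sqrt{7}}{2}\right) = \frac{1}{6} + \left(72 - \frac{27 \sqrt{7}}{2}\right) = \frac{433}{6} - \frac{27 \sqrt{7}}{2}$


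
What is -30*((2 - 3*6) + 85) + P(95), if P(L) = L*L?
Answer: 6955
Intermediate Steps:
P(L) = L**2
-30*((2 - 3*6) + 85) + P(95) = -30*((2 - 3*6) + 85) + 95**2 = -30*((2 - 18) + 85) + 9025 = -30*(-16 + 85) + 9025 = -30*69 + 9025 = -2070 + 9025 = 6955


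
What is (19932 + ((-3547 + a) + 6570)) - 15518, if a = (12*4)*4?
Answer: 7629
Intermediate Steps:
a = 192 (a = 48*4 = 192)
(19932 + ((-3547 + a) + 6570)) - 15518 = (19932 + ((-3547 + 192) + 6570)) - 15518 = (19932 + (-3355 + 6570)) - 15518 = (19932 + 3215) - 15518 = 23147 - 15518 = 7629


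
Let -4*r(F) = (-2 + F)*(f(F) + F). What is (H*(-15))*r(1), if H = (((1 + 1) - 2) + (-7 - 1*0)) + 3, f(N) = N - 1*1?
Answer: 15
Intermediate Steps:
f(N) = -1 + N (f(N) = N - 1 = -1 + N)
r(F) = -(-1 + 2*F)*(-2 + F)/4 (r(F) = -(-2 + F)*((-1 + F) + F)/4 = -(-2 + F)*(-1 + 2*F)/4 = -(-1 + 2*F)*(-2 + F)/4)
H = -4 (H = ((2 - 2) + (-7 + 0)) + 3 = (0 - 7) + 3 = -7 + 3 = -4)
(H*(-15))*r(1) = (-4*(-15))*(-½ - ½*1² + (5/4)*1) = 60*(-½ - ½*1 + 5/4) = 60*(-½ - ½ + 5/4) = 60*(¼) = 15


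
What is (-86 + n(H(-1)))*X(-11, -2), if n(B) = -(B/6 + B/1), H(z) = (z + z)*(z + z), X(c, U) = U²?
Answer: -1088/3 ≈ -362.67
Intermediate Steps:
H(z) = 4*z² (H(z) = (2*z)*(2*z) = 4*z²)
n(B) = -7*B/6 (n(B) = -(B*(⅙) + B*1) = -(B/6 + B) = -7*B/6)
(-86 + n(H(-1)))*X(-11, -2) = (-86 - 14*(-1)²/3)*(-2)² = (-86 - 14/3)*4 = -272/3*4 = -1088/3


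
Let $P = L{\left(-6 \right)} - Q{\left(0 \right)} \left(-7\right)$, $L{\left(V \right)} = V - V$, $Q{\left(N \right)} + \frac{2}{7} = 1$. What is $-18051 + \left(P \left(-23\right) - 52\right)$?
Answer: $-18218$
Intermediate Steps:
$Q{\left(N \right)} = \frac{5}{7}$ ($Q{\left(N \right)} = - \frac{2}{7} + 1 = \frac{5}{7}$)
$L{\left(V \right)} = 0$
$P = 5$ ($P = 0 - \frac{5}{7} \left(-7\right) = 0 - -5 = 0 + 5 = 5$)
$-18051 + \left(P \left(-23\right) - 52\right) = -18051 + \left(5 \left(-23\right) - 52\right) = -18051 - 167 = -18218$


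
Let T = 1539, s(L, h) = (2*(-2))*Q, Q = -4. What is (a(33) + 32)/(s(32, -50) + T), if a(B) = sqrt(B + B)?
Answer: 32/1555 + sqrt(66)/1555 ≈ 0.025803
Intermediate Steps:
s(L, h) = 16 (s(L, h) = (2*(-2))*(-4) = -4*(-4) = 16)
a(B) = sqrt(2)*sqrt(B) (a(B) = sqrt(2*B) = sqrt(2)*sqrt(B))
(a(33) + 32)/(s(32, -50) + T) = (sqrt(2)*sqrt(33) + 32)/(16 + 1539) = (sqrt(66) + 32)/1555 = (32 + sqrt(66))*(1/1555) = 32/1555 + sqrt(66)/1555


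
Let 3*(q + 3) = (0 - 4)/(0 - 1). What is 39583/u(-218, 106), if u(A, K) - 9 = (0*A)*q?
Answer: 39583/9 ≈ 4398.1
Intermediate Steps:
q = -5/3 (q = -3 + ((0 - 4)/(0 - 1))/3 = -3 + (-4/(-1))/3 = -3 + (-4*(-1))/3 = -3 + (1/3)*4 = -3 + 4/3 = -5/3 ≈ -1.6667)
u(A, K) = 9 (u(A, K) = 9 + (0*A)*(-5/3) = 9 + 0*(-5/3) = 9 + 0 = 9)
39583/u(-218, 106) = 39583/9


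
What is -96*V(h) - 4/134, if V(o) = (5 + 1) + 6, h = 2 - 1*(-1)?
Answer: -77186/67 ≈ -1152.0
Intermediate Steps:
h = 3 (h = 2 + 1 = 3)
V(o) = 12 (V(o) = 6 + 6 = 12)
-96*V(h) - 4/134 = -96*12 - 4/134 = -1152 - 4*1/134 = -1152 - 2/67 = -77186/67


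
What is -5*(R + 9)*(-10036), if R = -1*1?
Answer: 401440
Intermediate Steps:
R = -1
-5*(R + 9)*(-10036) = -5*(-1 + 9)*(-10036) = -5*8*(-10036) = -40*(-10036) = 401440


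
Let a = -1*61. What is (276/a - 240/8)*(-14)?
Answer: 29484/61 ≈ 483.34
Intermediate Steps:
a = -61
(276/a - 240/8)*(-14) = (276/(-61) - 240/8)*(-14) = (276*(-1/61) - 240*⅛)*(-14) = (-276/61 - 30)*(-14) = -2106/61*(-14) = 29484/61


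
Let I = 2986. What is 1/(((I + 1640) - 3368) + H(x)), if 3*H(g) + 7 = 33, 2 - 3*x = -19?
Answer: 3/3800 ≈ 0.00078947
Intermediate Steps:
x = 7 (x = ⅔ - ⅓*(-19) = ⅔ + 19/3 = 7)
H(g) = 26/3 (H(g) = -7/3 + (⅓)*33 = -7/3 + 11 = 26/3)
1/(((I + 1640) - 3368) + H(x)) = 1/(((2986 + 1640) - 3368) + 26/3) = 1/((4626 - 3368) + 26/3) = 1/(1258 + 26/3) = 1/(3800/3) = 3/3800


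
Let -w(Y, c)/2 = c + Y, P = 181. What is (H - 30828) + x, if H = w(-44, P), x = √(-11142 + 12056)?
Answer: -31102 + √914 ≈ -31072.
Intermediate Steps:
w(Y, c) = -2*Y - 2*c (w(Y, c) = -2*(c + Y) = -2*(Y + c) = -2*Y - 2*c)
x = √914 ≈ 30.232
H = -274 (H = -2*(-44) - 2*181 = 88 - 362 = -274)
(H - 30828) + x = (-274 - 30828) + √914 = -31102 + √914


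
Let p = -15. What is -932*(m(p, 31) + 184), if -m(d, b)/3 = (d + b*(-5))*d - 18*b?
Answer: 5398144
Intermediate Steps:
m(d, b) = 54*b - 3*d*(d - 5*b) (m(d, b) = -3*((d + b*(-5))*d - 18*b) = -3*((d - 5*b)*d - 18*b) = -3*(d*(d - 5*b) - 18*b) = -3*(-18*b + d*(d - 5*b)) = 54*b - 3*d*(d - 5*b))
-932*(m(p, 31) + 184) = -932*((-3*(-15)² + 54*31 + 15*31*(-15)) + 184) = -932*((-3*225 + 1674 - 6975) + 184) = -932*((-675 + 1674 - 6975) + 184) = -932*(-5976 + 184) = -932*(-5792) = 5398144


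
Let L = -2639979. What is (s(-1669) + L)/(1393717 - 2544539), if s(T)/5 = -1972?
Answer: 2649839/1150822 ≈ 2.3026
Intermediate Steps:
s(T) = -9860 (s(T) = 5*(-1972) = -9860)
(s(-1669) + L)/(1393717 - 2544539) = (-9860 - 2639979)/(1393717 - 2544539) = -2649839/(-1150822) = -2649839*(-1/1150822) = 2649839/1150822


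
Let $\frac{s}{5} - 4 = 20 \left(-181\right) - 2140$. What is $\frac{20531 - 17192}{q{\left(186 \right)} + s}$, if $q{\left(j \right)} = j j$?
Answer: $\frac{3339}{5816} \approx 0.57411$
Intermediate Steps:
$q{\left(j \right)} = j^{2}$
$s = -28780$ ($s = 20 + 5 \left(20 \left(-181\right) - 2140\right) = 20 + 5 \left(-3620 - 2140\right) = 20 + 5 \left(-5760\right) = 20 - 28800 = -28780$)
$\frac{20531 - 17192}{q{\left(186 \right)} + s} = \frac{20531 - 17192}{186^{2} - 28780} = \frac{3339}{34596 - 28780} = \frac{3339}{5816}$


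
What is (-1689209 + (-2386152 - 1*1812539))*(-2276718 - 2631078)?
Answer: 28896612068400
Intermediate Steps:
(-1689209 + (-2386152 - 1*1812539))*(-2276718 - 2631078) = (-1689209 + (-2386152 - 1812539))*(-4907796) = (-1689209 - 4198691)*(-4907796) = -5887900*(-4907796) = 28896612068400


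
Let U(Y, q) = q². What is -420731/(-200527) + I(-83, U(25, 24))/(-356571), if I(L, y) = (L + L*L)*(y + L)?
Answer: -522819400265/71502112917 ≈ -7.3119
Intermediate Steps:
I(L, y) = (L + y)*(L + L²) (I(L, y) = (L + L²)*(L + y) = (L + y)*(L + L²))
-420731/(-200527) + I(-83, U(25, 24))/(-356571) = -420731/(-200527) - 83*(-83 + 24² + (-83)² - 83*24²)/(-356571) = -420731*(-1/200527) - 83*(-83 + 576 + 6889 - 83*576)*(-1/356571) = 420731/200527 - 83*(-83 + 576 + 6889 - 47808)*(-1/356571) = 420731/200527 - 83*(-40426)*(-1/356571) = 420731/200527 + 3355358*(-1/356571) = 420731/200527 - 3355358/356571 = -522819400265/71502112917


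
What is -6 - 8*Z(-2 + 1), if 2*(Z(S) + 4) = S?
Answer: 30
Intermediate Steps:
Z(S) = -4 + S/2
-6 - 8*Z(-2 + 1) = -6 - 8*(-4 + (-2 + 1)/2) = -6 - 8*(-4 + (½)*(-1)) = -6 - 8*(-4 - ½) = -6 - 8*(-9/2) = -6 + 36 = 30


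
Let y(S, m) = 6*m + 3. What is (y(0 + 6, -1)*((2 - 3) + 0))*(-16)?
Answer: -48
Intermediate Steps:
y(S, m) = 3 + 6*m
(y(0 + 6, -1)*((2 - 3) + 0))*(-16) = ((3 + 6*(-1))*((2 - 3) + 0))*(-16) = ((3 - 6)*(-1 + 0))*(-16) = -3*(-1)*(-16) = 3*(-16) = -48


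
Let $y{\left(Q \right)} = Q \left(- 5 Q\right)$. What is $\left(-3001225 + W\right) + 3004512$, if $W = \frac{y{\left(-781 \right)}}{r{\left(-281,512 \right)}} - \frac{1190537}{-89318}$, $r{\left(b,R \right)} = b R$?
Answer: $\frac{21341409214103}{6425179648} \approx 3321.5$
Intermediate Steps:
$r{\left(b,R \right)} = R b$
$y{\left(Q \right)} = - 5 Q^{2}$
$W = \frac{221843711127}{6425179648}$ ($W = \frac{\left(-5\right) \left(-781\right)^{2}}{512 \left(-281\right)} - \frac{1190537}{-89318} = \frac{\left(-5\right) 609961}{-143872} - - \frac{1190537}{89318} = \left(-3049805\right) \left(- \frac{1}{143872}\right) + \frac{1190537}{89318} = \frac{3049805}{143872} + \frac{1190537}{89318} = \frac{221843711127}{6425179648} \approx 34.527$)
$\left(-3001225 + W\right) + 3004512 = \left(-3001225 + \frac{221843711127}{6425179648}\right) + 3004512 = - \frac{19283187945357673}{6425179648} + 3004512 = \frac{21341409214103}{6425179648}$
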